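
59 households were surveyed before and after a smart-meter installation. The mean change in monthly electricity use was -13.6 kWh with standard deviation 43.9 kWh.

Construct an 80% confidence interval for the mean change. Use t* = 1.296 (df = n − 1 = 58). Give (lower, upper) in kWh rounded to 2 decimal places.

This is a matched-pairs design, so SE = s_d/√n = 43.9/√59 = 5.7153.
Margin = 1.296 × 5.7153 = 7.4070; the interval is -13.6 ± 7.4070 = (-21.01, -6.19).

(-21.01, -6.19)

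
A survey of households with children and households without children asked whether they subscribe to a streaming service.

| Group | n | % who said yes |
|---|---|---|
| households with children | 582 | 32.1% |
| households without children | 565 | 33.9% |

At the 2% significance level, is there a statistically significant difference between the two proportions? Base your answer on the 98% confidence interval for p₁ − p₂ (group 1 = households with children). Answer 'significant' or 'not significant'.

not significant

Each SE is √(p̂(1−p̂)/n): √(0.3210·0.6790/582) = 0.01935 and √(0.3390·0.6610/565) = 0.01991.
SE(p̂₁ − p̂₂) = √(SE₁² + SE₂²) = √(0.0003744225 + 0.0003964081) = 0.02776, since the two samples are independent.
At 98% confidence z* = 2.326; margin = 2.326 × 0.02776 = 0.06457.
The difference is 0.3210 − 0.3390 = -0.0180, so the interval is -0.0180 ± 0.06457 = (-0.08257, 0.04657).
The interval (-0.08257, 0.04657) contains 0, so the difference is not significant.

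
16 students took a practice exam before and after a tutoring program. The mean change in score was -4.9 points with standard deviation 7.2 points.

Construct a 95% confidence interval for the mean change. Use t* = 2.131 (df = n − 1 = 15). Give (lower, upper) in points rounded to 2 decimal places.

(-8.74, -1.06)

This is a matched-pairs design, so SE = s_d/√n = 7.2/√16 = 1.8000.
Margin = 2.131 × 1.8000 = 3.8358; the interval is -4.9 ± 3.8358 = (-8.74, -1.06).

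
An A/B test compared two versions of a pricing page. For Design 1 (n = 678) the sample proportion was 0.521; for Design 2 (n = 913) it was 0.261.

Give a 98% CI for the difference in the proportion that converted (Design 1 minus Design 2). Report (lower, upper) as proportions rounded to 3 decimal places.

(0.204, 0.316)

The two standard errors are √(0.5210×0.4790/678) = 0.01919 and √(0.2610×0.7390/913) = 0.01453.
Because the samples are independent, SE_diff = √(0.01919² + 0.01453²) = 0.02407.
Using z* = 2.326 for 98%, ME = 2.326 × 0.02407 = 0.05599.
p̂₁ − p̂₂ = 0.2600; interval 0.2600 ± 0.05599 gives (0.204, 0.316).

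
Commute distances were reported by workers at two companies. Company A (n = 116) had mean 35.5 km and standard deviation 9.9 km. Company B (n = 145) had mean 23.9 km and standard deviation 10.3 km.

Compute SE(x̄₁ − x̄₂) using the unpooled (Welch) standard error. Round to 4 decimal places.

Per-group SEs: s₁/√n₁ = 9.9/√116 = 0.9192, s₂/√n₂ = 10.3/√145 = 0.8554.
Unpooled SE of the difference: √(0.84492864 + 0.73170916) = 1.2556.

1.2556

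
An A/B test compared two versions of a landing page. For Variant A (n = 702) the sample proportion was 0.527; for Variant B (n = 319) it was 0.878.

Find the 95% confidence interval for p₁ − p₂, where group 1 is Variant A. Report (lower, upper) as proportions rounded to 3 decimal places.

(-0.403, -0.299)

SE₁ = √(p̂₁(1−p̂₁)/n₁) = √(0.5270·0.4730/702) = 0.01884; SE₂ = √(0.8780·0.1220/319) = 0.01832.
Independent samples: SE of the difference = √(SE₁² + SE₂²) = √(0.0003549456 + 0.0003356224) = 0.02628.
z* for 95% confidence is 1.960, so the margin of error is 1.960 × 0.02628 = 0.05151.
Point estimate p̂₁ − p̂₂ = 0.5270 − 0.8780 = -0.3510.
-0.3510 ± 0.05151 → (-0.403, -0.299).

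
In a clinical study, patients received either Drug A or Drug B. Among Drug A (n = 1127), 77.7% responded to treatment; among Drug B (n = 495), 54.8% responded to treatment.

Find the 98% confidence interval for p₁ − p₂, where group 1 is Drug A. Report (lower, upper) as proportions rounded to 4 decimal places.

SE₁ = √(p̂₁(1−p̂₁)/n₁) = √(0.7770·0.2230/1127) = 0.01240; SE₂ = √(0.5480·0.4520/495) = 0.02237.
Independent samples: SE of the difference = √(SE₁² + SE₂²) = √(0.00015376 + 0.0005004169) = 0.02558.
z* for 98% confidence is 2.326, so the margin of error is 2.326 × 0.02558 = 0.05950.
Point estimate p̂₁ − p̂₂ = 0.7770 − 0.5480 = 0.2290.
0.2290 ± 0.05950 → (0.1695, 0.2885).

(0.1695, 0.2885)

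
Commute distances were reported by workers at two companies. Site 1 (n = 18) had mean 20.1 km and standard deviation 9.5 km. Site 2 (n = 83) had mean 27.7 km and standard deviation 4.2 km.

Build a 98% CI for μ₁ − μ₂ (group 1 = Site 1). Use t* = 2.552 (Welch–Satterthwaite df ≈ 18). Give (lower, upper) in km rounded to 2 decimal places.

(-13.43, -1.77)

Standard errors of each mean: 9.5/√18 = 2.2392 and 4.2/√83 = 0.4610.
SE(x̄₁ − x̄₂) = √(2.2392² + 0.4610²) = 2.2862 for independent samples with unequal variances.
With t* = 2.552, the margin is 2.552 × 2.2862 = 5.8344.
x̄₁ − x̄₂ = 20.1 − 27.7 = -7.6000; the interval is -7.6000 ± 5.8344 = (-13.43, -1.77).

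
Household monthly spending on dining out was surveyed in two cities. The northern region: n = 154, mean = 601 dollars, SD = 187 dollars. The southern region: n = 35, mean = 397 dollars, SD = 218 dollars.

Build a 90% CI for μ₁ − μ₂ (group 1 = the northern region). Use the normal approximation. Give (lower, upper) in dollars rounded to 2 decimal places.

Standard errors of each mean: 187/√154 = 15.0689 and 218/√35 = 36.8487.
SE(x̄₁ − x̄₂) = √(15.0689² + 36.8487²) = 39.8108 for independent samples with unequal variances.
With z* = 1.645, the margin is 1.645 × 39.8108 = 65.4888.
x̄₁ − x̄₂ = 601 − 397 = 204.0000; the interval is 204.0000 ± 65.4888 = (138.51, 269.49).

(138.51, 269.49)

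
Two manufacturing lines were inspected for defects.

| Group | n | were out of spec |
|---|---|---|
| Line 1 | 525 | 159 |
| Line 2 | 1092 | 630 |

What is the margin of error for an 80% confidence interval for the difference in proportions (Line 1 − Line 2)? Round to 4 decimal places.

0.0321

First, p̂₁ = 159/525 = 0.3029; p̂₂ = 630/1092 = 0.5769.
The two standard errors are √(0.3029×0.6971/525) = 0.02005 and √(0.5769×0.4231/1092) = 0.01495.
Because the samples are independent, SE_diff = √(0.02005² + 0.01495²) = 0.02501.
Using z* = 1.282 for 80%, ME = 1.282 × 0.02501 = 0.03206.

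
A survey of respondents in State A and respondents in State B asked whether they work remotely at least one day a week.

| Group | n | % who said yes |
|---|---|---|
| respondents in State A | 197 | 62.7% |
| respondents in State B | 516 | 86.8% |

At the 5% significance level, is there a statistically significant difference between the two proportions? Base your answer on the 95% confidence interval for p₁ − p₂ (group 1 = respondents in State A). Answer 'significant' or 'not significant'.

significant

Each SE is √(p̂(1−p̂)/n): √(0.6270·0.3730/197) = 0.03446 and √(0.8680·0.1320/516) = 0.01490.
SE(p̂₁ − p̂₂) = √(SE₁² + SE₂²) = √(0.0011874916 + 0.00022201) = 0.03754, since the two samples are independent.
At 95% confidence z* = 1.960; margin = 1.960 × 0.03754 = 0.07358.
The difference is 0.6270 − 0.8680 = -0.2410, so the interval is -0.2410 ± 0.07358 = (-0.31458, -0.16742).
The interval (-0.31458, -0.16742) does not contain 0, so the difference is significant.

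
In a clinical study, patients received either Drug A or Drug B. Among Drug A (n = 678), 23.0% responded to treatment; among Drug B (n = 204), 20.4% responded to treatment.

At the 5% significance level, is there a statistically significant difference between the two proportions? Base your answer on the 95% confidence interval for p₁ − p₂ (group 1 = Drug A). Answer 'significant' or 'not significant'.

The two standard errors are √(0.2300×0.7700/678) = 0.01616 and √(0.2040×0.7960/204) = 0.02821.
Because the samples are independent, SE_diff = √(0.01616² + 0.02821²) = 0.03251.
Using z* = 1.960 for 95%, ME = 1.960 × 0.03251 = 0.06372.
p̂₁ − p̂₂ = 0.0260; interval 0.0260 ± 0.06372 gives (-0.03772, 0.08972).
The interval (-0.03772, 0.08972) contains 0, so the difference is not significant.

not significant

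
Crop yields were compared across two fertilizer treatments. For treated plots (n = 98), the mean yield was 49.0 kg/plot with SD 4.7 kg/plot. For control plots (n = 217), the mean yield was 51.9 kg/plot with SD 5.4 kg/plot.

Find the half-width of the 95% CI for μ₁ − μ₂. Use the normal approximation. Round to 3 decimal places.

SE₁ = s₁/√n₁ = 4.7/√98 = 0.4748; SE₂ = 5.4/√217 = 0.3666.
Independent samples, unequal variances: SE_diff = √(SE₁² + SE₂²) = √(0.22543504 + 0.13439556) = 0.5999.
z* = 1.960, so margin of error = 1.960 × 0.5999 = 1.1758.

1.176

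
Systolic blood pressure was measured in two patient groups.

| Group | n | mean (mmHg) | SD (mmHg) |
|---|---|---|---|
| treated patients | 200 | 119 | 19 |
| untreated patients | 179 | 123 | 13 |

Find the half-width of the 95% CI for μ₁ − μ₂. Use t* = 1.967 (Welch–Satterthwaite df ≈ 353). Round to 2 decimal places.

Standard errors of each mean: 19/√200 = 1.3435 and 13/√179 = 0.9717.
SE(x̄₁ − x̄₂) = √(1.3435² + 0.9717²) = 1.6581 for independent samples with unequal variances.
With t* = 1.967, the margin is 1.967 × 1.6581 = 3.2615.

3.26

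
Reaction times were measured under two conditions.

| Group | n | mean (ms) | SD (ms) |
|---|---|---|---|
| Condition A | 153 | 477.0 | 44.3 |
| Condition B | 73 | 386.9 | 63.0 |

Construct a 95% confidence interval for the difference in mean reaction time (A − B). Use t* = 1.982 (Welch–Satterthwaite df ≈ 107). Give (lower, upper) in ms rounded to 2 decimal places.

(73.85, 106.35)

Per-group SEs: s₁/√n₁ = 44.3/√153 = 3.5814, s₂/√n₂ = 63.0/√73 = 7.3736.
Unpooled SE of the difference: √(12.82642596 + 54.36997696) = 8.1973.
Margin of error = t* · SE = 1.982 × 8.1973 = 16.2470.
x̄₁ − x̄₂ = 477.0 − 386.9 = 90.1000.
CI: 90.1000 ± 16.2470 = (73.85, 106.35).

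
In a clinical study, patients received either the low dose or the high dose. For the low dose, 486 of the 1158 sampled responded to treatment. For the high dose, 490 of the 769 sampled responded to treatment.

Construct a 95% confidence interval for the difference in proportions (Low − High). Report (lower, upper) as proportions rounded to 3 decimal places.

(-0.262, -0.173)

p̂₁ = 486/1158 = 0.4197 and p̂₂ = 490/769 = 0.6372.
SE₁ = √(p̂₁(1−p̂₁)/n₁) = √(0.4197·0.5803/1158) = 0.01450; SE₂ = √(0.6372·0.3628/769) = 0.01734.
Independent samples: SE of the difference = √(SE₁² + SE₂²) = √(0.00021025 + 0.0003006756) = 0.02260.
z* for 95% confidence is 1.960, so the margin of error is 1.960 × 0.02260 = 0.04430.
Point estimate p̂₁ − p̂₂ = 0.4197 − 0.6372 = -0.2175.
-0.2175 ± 0.04430 → (-0.262, -0.173).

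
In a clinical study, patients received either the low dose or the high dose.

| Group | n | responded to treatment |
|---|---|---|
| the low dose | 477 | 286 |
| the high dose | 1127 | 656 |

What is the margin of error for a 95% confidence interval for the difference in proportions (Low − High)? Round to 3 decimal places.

Sample proportions: 286/477 = 0.5996, 656/1127 = 0.5821.
Each SE is √(p̂(1−p̂)/n): √(0.5996·0.4004/477) = 0.02243 and √(0.5821·0.4179/1127) = 0.01469.
SE(p̂₁ − p̂₂) = √(SE₁² + SE₂²) = √(0.0005031049 + 0.0002157961) = 0.02681, since the two samples are independent.
At 95% confidence z* = 1.960; margin = 1.960 × 0.02681 = 0.05255.

0.053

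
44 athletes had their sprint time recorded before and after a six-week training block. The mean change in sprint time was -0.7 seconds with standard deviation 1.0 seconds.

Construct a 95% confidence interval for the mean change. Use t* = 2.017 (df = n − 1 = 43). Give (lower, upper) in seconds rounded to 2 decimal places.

This is a matched-pairs design, so SE = s_d/√n = 1.0/√44 = 0.1508.
Margin = 2.017 × 0.1508 = 0.3042; the interval is -0.7 ± 0.3042 = (-1.00, -0.40).

(-1.00, -0.40)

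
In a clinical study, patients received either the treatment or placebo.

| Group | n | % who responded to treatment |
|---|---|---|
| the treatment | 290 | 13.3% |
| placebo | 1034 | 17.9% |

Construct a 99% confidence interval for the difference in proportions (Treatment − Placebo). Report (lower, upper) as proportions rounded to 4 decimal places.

Each SE is √(p̂(1−p̂)/n): √(0.1330·0.8670/290) = 0.01994 and √(0.1790·0.8210/1034) = 0.01192.
SE(p̂₁ − p̂₂) = √(SE₁² + SE₂²) = √(0.0003976036 + 0.0001420864) = 0.02323, since the two samples are independent.
At 99% confidence z* = 2.576; margin = 2.576 × 0.02323 = 0.05984.
The difference is 0.1330 − 0.1790 = -0.0460, so the interval is -0.0460 ± 0.05984 = (-0.1058, 0.0138).

(-0.1058, 0.0138)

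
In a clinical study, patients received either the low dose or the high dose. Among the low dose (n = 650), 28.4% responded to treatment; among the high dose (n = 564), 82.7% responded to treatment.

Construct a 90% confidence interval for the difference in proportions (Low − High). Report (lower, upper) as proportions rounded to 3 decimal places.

(-0.582, -0.504)

Each SE is √(p̂(1−p̂)/n): √(0.2840·0.7160/650) = 0.01769 and √(0.8270·0.1730/564) = 0.01593.
SE(p̂₁ − p̂₂) = √(SE₁² + SE₂²) = √(0.0003129361 + 0.0002537649) = 0.02381, since the two samples are independent.
At 90% confidence z* = 1.645; margin = 1.645 × 0.02381 = 0.03917.
The difference is 0.2840 − 0.8270 = -0.5430, so the interval is -0.5430 ± 0.03917 = (-0.582, -0.504).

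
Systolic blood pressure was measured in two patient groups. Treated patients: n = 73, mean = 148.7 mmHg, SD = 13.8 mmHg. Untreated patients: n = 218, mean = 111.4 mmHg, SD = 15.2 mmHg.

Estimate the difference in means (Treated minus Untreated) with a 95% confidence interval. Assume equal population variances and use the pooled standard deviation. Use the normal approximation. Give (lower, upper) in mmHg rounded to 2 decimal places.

s_p = √[((n₁−1)s₁² + (n₂−1)s₂²)/(n₁+n₂−2)] = √[(72·13.8² + 217·15.2²)/289] = 14.8636.
SE = 14.8636·√(1/73 + 1/218) = 2.0099.
With z* = 1.960, margin = 1.960 × 2.0099 = 3.9394.
x̄₁ − x̄₂ = 148.7 − 111.4 = 37.3000; interval 37.3000 ± 3.9394 = (33.36, 41.24).

(33.36, 41.24)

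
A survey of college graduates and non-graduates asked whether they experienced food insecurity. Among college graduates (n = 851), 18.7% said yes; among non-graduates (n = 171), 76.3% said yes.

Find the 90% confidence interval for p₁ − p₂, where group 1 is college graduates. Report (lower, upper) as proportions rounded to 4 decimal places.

SE₁ = √(p̂₁(1−p̂₁)/n₁) = √(0.1870·0.8130/851) = 0.01337; SE₂ = √(0.7630·0.2370/171) = 0.03252.
Independent samples: SE of the difference = √(SE₁² + SE₂²) = √(0.0001787569 + 0.0010575504) = 0.03516.
z* for 90% confidence is 1.645, so the margin of error is 1.645 × 0.03516 = 0.05784.
Point estimate p̂₁ − p̂₂ = 0.1870 − 0.7630 = -0.5760.
-0.5760 ± 0.05784 → (-0.6338, -0.5182).

(-0.6338, -0.5182)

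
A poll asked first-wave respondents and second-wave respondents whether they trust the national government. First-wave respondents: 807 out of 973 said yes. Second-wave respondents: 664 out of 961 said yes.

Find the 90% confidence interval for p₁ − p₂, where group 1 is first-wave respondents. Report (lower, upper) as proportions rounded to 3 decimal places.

p̂₁ = 807/973 = 0.8294 and p̂₂ = 664/961 = 0.6909.
SE₁ = √(p̂₁(1−p̂₁)/n₁) = √(0.8294·0.1706/973) = 0.01206; SE₂ = √(0.6909·0.3091/961) = 0.01491.
Independent samples: SE of the difference = √(SE₁² + SE₂²) = √(0.0001454436 + 0.0002223081) = 0.01918.
z* for 90% confidence is 1.645, so the margin of error is 1.645 × 0.01918 = 0.03155.
Point estimate p̂₁ − p̂₂ = 0.8294 − 0.6909 = 0.1385.
0.1385 ± 0.03155 → (0.107, 0.170).

(0.107, 0.170)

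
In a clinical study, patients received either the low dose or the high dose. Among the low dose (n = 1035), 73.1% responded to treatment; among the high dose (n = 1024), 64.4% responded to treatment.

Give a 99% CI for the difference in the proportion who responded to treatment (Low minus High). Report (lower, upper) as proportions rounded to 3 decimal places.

(0.035, 0.139)

Each SE is √(p̂(1−p̂)/n): √(0.7310·0.2690/1035) = 0.01378 and √(0.6440·0.3560/1024) = 0.01496.
SE(p̂₁ − p̂₂) = √(SE₁² + SE₂²) = √(0.0001898884 + 0.0002238016) = 0.02034, since the two samples are independent.
At 99% confidence z* = 2.576; margin = 2.576 × 0.02034 = 0.05240.
The difference is 0.7310 − 0.6440 = 0.0870, so the interval is 0.0870 ± 0.05240 = (0.035, 0.139).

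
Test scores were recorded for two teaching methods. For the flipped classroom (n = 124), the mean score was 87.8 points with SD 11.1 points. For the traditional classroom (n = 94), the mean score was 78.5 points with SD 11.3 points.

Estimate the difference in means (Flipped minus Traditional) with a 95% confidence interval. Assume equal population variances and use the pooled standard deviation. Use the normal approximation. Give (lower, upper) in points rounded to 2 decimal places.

Pooled variance s_p² = [123·11.1² + 93·11.3²] / (124+94−2) = 125.1389, so s_p = 11.1865.
SE_diff = s_p·√(1/n₁ + 1/n₂) = 11.1865·√(1/124 + 1/94) = 1.5298.
z* = 1.960; margin = 1.960 × 1.5298 = 2.9984.
Difference = 87.8 − 78.5 = 9.3000.
9.3000 ± 2.9984 → (6.30, 12.30).

(6.30, 12.30)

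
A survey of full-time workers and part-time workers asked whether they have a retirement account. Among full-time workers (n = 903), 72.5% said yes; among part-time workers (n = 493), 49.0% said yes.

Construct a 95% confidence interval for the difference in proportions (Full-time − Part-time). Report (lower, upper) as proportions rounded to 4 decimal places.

Each SE is √(p̂(1−p̂)/n): √(0.7250·0.2750/903) = 0.01486 and √(0.4900·0.5100/493) = 0.02251.
SE(p̂₁ − p̂₂) = √(SE₁² + SE₂²) = √(0.0002208196 + 0.0005067001) = 0.02697, since the two samples are independent.
At 95% confidence z* = 1.960; margin = 1.960 × 0.02697 = 0.05286.
The difference is 0.7250 − 0.4900 = 0.2350, so the interval is 0.2350 ± 0.05286 = (0.1821, 0.2879).

(0.1821, 0.2879)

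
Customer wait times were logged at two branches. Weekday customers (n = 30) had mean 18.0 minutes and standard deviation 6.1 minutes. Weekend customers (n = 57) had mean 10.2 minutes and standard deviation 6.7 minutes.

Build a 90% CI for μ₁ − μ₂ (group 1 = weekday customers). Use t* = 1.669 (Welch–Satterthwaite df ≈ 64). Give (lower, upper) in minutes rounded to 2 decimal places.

(5.42, 10.18)

Per-group SEs: s₁/√n₁ = 6.1/√30 = 1.1137, s₂/√n₂ = 6.7/√57 = 0.8874.
Unpooled SE of the difference: √(1.24032769 + 0.78747876) = 1.4240.
Margin of error = t* · SE = 1.669 × 1.4240 = 2.3767.
x̄₁ − x̄₂ = 18.0 − 10.2 = 7.8000.
CI: 7.8000 ± 2.3767 = (5.42, 10.18).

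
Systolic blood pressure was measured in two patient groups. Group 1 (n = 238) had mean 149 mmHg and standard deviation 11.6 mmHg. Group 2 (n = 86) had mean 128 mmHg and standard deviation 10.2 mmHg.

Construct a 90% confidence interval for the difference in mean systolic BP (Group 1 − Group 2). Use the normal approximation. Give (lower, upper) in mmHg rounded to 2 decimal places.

Standard errors of each mean: 11.6/√238 = 0.7519 and 10.2/√86 = 1.0999.
SE(x̄₁ − x̄₂) = √(0.7519² + 1.0999²) = 1.3323 for independent samples with unequal variances.
With z* = 1.645, the margin is 1.645 × 1.3323 = 2.1916.
x̄₁ − x̄₂ = 149 − 128 = 21.0000; the interval is 21.0000 ± 2.1916 = (18.81, 23.19).

(18.81, 23.19)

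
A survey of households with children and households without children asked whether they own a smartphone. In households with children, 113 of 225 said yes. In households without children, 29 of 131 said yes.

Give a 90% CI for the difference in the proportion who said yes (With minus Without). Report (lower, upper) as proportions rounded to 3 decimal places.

(0.200, 0.362)

First, p̂₁ = 113/225 = 0.5022; p̂₂ = 29/131 = 0.2214.
The two standard errors are √(0.5022×0.4978/225) = 0.03333 and √(0.2214×0.7786/131) = 0.03628.
Because the samples are independent, SE_diff = √(0.03333² + 0.03628²) = 0.04927.
Using z* = 1.645 for 90%, ME = 1.645 × 0.04927 = 0.08105.
p̂₁ − p̂₂ = 0.2808; interval 0.2808 ± 0.08105 gives (0.200, 0.362).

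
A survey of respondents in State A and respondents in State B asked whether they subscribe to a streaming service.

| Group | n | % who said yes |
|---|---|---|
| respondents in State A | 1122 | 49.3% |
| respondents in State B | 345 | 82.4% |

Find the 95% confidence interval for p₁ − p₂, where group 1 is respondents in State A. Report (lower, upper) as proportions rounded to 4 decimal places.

(-0.3807, -0.2813)

Each SE is √(p̂(1−p̂)/n): √(0.4930·0.5070/1122) = 0.01493 and √(0.8240·0.1760/345) = 0.02050.
SE(p̂₁ − p̂₂) = √(SE₁² + SE₂²) = √(0.0002229049 + 0.00042025) = 0.02536, since the two samples are independent.
At 95% confidence z* = 1.960; margin = 1.960 × 0.02536 = 0.04971.
The difference is 0.4930 − 0.8240 = -0.3310, so the interval is -0.3310 ± 0.04971 = (-0.3807, -0.2813).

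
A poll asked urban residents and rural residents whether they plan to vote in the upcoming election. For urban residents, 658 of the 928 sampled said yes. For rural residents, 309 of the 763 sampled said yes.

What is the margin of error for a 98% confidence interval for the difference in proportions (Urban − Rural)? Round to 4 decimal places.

0.0540

First, p̂₁ = 658/928 = 0.7091; p̂₂ = 309/763 = 0.4050.
The two standard errors are √(0.7091×0.2909/928) = 0.01491 and √(0.4050×0.5950/763) = 0.01777.
Because the samples are independent, SE_diff = √(0.01491² + 0.01777²) = 0.02320.
Using z* = 2.326 for 98%, ME = 2.326 × 0.02320 = 0.05396.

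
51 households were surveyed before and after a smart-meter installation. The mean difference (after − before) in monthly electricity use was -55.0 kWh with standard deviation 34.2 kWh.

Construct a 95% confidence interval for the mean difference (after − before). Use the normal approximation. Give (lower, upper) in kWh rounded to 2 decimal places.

(-64.39, -45.61)

This is a matched-pairs design, so SE = s_d/√n = 34.2/√51 = 4.7890.
Margin = 1.960 × 4.7890 = 9.3864; the interval is -55.0 ± 9.3864 = (-64.39, -45.61).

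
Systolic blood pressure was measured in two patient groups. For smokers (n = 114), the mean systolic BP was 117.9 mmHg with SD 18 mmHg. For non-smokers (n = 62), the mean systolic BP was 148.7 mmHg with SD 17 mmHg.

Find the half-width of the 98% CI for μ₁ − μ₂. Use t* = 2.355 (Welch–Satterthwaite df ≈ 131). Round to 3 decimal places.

Standard errors of each mean: 18/√114 = 1.6859 and 17/√62 = 2.1590.
SE(x̄₁ − x̄₂) = √(1.6859² + 2.1590²) = 2.7393 for independent samples with unequal variances.
With t* = 2.355, the margin is 2.355 × 2.7393 = 6.4511.

6.451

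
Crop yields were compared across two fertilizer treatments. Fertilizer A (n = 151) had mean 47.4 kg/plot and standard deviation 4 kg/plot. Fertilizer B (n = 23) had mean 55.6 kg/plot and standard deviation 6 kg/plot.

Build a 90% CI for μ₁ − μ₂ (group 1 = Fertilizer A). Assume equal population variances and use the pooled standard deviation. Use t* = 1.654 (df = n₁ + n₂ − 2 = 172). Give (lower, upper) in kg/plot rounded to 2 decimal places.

s_p = √[((n₁−1)s₁² + (n₂−1)s₂²)/(n₁+n₂−2)] = √[(150·4² + 22·6²)/172] = 4.3079.
SE = 4.3079·√(1/151 + 1/23) = 0.9642.
With t* = 1.654, margin = 1.654 × 0.9642 = 1.5948.
x̄₁ − x̄₂ = 47.4 − 55.6 = -8.2000; interval -8.2000 ± 1.5948 = (-9.79, -6.61).

(-9.79, -6.61)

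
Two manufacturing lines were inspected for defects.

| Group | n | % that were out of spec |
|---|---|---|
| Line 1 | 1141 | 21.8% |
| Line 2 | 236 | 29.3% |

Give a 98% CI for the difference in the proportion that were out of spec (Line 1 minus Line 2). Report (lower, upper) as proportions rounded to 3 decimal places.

SE₁ = √(p̂₁(1−p̂₁)/n₁) = √(0.2180·0.7820/1141) = 0.01222; SE₂ = √(0.2930·0.7070/236) = 0.02963.
Independent samples: SE of the difference = √(SE₁² + SE₂²) = √(0.0001493284 + 0.0008779369) = 0.03205.
z* for 98% confidence is 2.326, so the margin of error is 2.326 × 0.03205 = 0.07455.
Point estimate p̂₁ − p̂₂ = 0.2180 − 0.2930 = -0.0750.
-0.0750 ± 0.07455 → (-0.150, 0.000).

(-0.150, 0.000)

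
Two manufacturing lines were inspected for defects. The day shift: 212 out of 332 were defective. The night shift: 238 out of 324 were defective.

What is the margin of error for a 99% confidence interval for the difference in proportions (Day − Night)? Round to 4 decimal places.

First, p̂₁ = 212/332 = 0.6386; p̂₂ = 238/324 = 0.7346.
The two standard errors are √(0.6386×0.3614/332) = 0.02637 and √(0.7346×0.2654/324) = 0.02453.
Because the samples are independent, SE_diff = √(0.02637² + 0.02453²) = 0.03602.
Using z* = 2.576 for 99%, ME = 2.576 × 0.03602 = 0.09279.

0.0928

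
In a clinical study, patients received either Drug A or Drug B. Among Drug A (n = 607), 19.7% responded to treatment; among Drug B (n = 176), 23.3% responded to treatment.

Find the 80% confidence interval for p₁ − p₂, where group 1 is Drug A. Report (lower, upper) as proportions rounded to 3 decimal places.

The two standard errors are √(0.1970×0.8030/607) = 0.01614 and √(0.2330×0.7670/176) = 0.03187.
Because the samples are independent, SE_diff = √(0.01614² + 0.03187²) = 0.03572.
Using z* = 1.282 for 80%, ME = 1.282 × 0.03572 = 0.04579.
p̂₁ − p̂₂ = -0.0360; interval -0.0360 ± 0.04579 gives (-0.082, 0.010).

(-0.082, 0.010)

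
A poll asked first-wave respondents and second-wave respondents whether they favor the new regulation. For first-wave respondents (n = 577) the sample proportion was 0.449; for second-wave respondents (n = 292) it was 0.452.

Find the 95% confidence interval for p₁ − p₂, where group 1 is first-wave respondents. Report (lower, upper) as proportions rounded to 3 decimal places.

(-0.073, 0.067)

Each SE is √(p̂(1−p̂)/n): √(0.4490·0.5510/577) = 0.02071 and √(0.4520·0.5480/292) = 0.02913.
SE(p̂₁ − p̂₂) = √(SE₁² + SE₂²) = √(0.0004289041 + 0.0008485569) = 0.03574, since the two samples are independent.
At 95% confidence z* = 1.960; margin = 1.960 × 0.03574 = 0.07005.
The difference is 0.4490 − 0.4520 = -0.0030, so the interval is -0.0030 ± 0.07005 = (-0.073, 0.067).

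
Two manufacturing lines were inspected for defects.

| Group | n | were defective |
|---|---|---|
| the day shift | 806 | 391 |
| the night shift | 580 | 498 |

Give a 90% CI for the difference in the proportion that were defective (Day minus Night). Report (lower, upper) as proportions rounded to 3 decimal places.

p̂₁ = 391/806 = 0.4851 and p̂₂ = 498/580 = 0.8586.
SE₁ = √(p̂₁(1−p̂₁)/n₁) = √(0.4851·0.5149/806) = 0.01760; SE₂ = √(0.8586·0.1414/580) = 0.01447.
Independent samples: SE of the difference = √(SE₁² + SE₂²) = √(0.00030976 + 0.0002093809) = 0.02278.
z* for 90% confidence is 1.645, so the margin of error is 1.645 × 0.02278 = 0.03747.
Point estimate p̂₁ − p̂₂ = 0.4851 − 0.8586 = -0.3735.
-0.3735 ± 0.03747 → (-0.411, -0.336).

(-0.411, -0.336)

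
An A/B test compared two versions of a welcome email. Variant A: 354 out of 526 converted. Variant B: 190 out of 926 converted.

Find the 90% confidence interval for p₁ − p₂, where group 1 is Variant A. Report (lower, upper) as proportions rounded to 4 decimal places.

Sample proportions: 354/526 = 0.6730, 190/926 = 0.2052.
Each SE is √(p̂(1−p̂)/n): √(0.6730·0.3270/526) = 0.02045 and √(0.2052·0.7948/926) = 0.01327.
SE(p̂₁ − p̂₂) = √(SE₁² + SE₂²) = √(0.0004182025 + 0.0001760929) = 0.02438, since the two samples are independent.
At 90% confidence z* = 1.645; margin = 1.645 × 0.02438 = 0.04011.
The difference is 0.6730 − 0.2052 = 0.4678, so the interval is 0.4678 ± 0.04011 = (0.4277, 0.5079).

(0.4277, 0.5079)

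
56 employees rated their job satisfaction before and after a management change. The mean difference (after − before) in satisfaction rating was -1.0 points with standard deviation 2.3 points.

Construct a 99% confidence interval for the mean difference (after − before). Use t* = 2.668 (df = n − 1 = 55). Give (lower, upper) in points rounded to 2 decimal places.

(-1.82, -0.18)

Paired design: SE = s_d/√n = 2.3/√56 = 0.3074.
t* = 2.668; margin of error = 2.668 × 0.3074 = 0.8201.
-1.0 ± 0.8201 → (-1.82, -0.18).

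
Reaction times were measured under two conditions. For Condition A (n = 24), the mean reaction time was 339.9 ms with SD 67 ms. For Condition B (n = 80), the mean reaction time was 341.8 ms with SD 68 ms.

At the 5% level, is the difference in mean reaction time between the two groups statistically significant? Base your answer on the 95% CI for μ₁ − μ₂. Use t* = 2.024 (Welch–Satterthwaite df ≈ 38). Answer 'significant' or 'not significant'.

Standard errors of each mean: 67/√24 = 13.6763 and 68/√80 = 7.6026.
SE(x̄₁ − x̄₂) = √(13.6763² + 7.6026²) = 15.6474 for independent samples with unequal variances.
With t* = 2.024, the margin is 2.024 × 15.6474 = 31.6703.
x̄₁ − x̄₂ = 339.9 − 341.8 = -1.9000; the interval is -1.9000 ± 31.6703 = (-33.5703, 29.7703).
The interval (-33.5703, 29.7703) contains 0, so the difference is not significant.

not significant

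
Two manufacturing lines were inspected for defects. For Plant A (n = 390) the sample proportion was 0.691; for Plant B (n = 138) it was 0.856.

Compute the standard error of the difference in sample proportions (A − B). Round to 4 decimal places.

SE₁ = √(p̂₁(1−p̂₁)/n₁) = √(0.6910·0.3090/390) = 0.02340; SE₂ = √(0.8560·0.1440/138) = 0.02989.
Independent samples: SE of the difference = √(SE₁² + SE₂²) = √(0.00054756 + 0.0008934121) = 0.03796.

0.0380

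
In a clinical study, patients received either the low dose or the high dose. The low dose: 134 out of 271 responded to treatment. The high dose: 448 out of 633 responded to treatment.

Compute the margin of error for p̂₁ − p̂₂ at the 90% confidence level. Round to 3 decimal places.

p̂₁ = 134/271 = 0.4945 and p̂₂ = 448/633 = 0.7077.
SE₁ = √(p̂₁(1−p̂₁)/n₁) = √(0.4945·0.5055/271) = 0.03037; SE₂ = √(0.7077·0.2923/633) = 0.01808.
Independent samples: SE of the difference = √(SE₁² + SE₂²) = √(0.0009223369 + 0.0003268864) = 0.03534.
z* for 90% confidence is 1.645, so the margin of error is 1.645 × 0.03534 = 0.05813.

0.058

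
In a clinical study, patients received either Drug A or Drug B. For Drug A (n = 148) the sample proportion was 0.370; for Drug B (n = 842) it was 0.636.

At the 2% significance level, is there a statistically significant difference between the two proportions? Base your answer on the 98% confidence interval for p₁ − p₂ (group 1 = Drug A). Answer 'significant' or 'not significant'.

significant

SE₁ = √(p̂₁(1−p̂₁)/n₁) = √(0.3700·0.6300/148) = 0.03969; SE₂ = √(0.6360·0.3640/842) = 0.01658.
Independent samples: SE of the difference = √(SE₁² + SE₂²) = √(0.0015752961 + 0.0002748964) = 0.04301.
z* for 98% confidence is 2.326, so the margin of error is 2.326 × 0.04301 = 0.10004.
Point estimate p̂₁ − p̂₂ = 0.3700 − 0.6360 = -0.2660.
-0.2660 ± 0.10004 → (-0.36604, -0.16596).
The interval (-0.36604, -0.16596) does not contain 0, so the difference is significant.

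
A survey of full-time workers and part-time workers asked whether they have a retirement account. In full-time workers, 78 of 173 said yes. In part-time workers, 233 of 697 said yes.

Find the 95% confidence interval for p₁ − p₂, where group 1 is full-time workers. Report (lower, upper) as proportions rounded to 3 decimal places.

(0.035, 0.199)

First, p̂₁ = 78/173 = 0.4509; p̂₂ = 233/697 = 0.3343.
The two standard errors are √(0.4509×0.5491/173) = 0.03783 and √(0.3343×0.6657/697) = 0.01787.
Because the samples are independent, SE_diff = √(0.03783² + 0.01787²) = 0.04184.
Using z* = 1.960 for 95%, ME = 1.960 × 0.04184 = 0.08201.
p̂₁ − p̂₂ = 0.1166; interval 0.1166 ± 0.08201 gives (0.035, 0.199).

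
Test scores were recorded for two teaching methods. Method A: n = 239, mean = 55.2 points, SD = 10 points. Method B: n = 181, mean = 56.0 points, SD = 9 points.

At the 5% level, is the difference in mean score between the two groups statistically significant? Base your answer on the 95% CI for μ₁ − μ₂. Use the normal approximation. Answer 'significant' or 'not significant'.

not significant

SE₁ = s₁/√n₁ = 10/√239 = 0.6468; SE₂ = 9/√181 = 0.6690.
Independent samples, unequal variances: SE_diff = √(SE₁² + SE₂²) = √(0.41835024 + 0.447561) = 0.9305.
z* = 1.960, so margin of error = 1.960 × 0.9305 = 1.8238.
Difference in means = 55.2 − 56.0 = -0.8000.
-0.8000 ± 1.8238 → (-2.6238, 1.0238).
The interval (-2.6238, 1.0238) contains 0, so the difference is not significant.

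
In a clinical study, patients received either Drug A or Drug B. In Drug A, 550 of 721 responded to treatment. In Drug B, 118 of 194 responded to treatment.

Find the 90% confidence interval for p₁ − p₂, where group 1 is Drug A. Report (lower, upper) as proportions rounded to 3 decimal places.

(0.091, 0.218)

First, p̂₁ = 550/721 = 0.7628; p̂₂ = 118/194 = 0.6082.
The two standard errors are √(0.7628×0.2372/721) = 0.01584 and √(0.6082×0.3918/194) = 0.03505.
Because the samples are independent, SE_diff = √(0.01584² + 0.03505²) = 0.03846.
Using z* = 1.645 for 90%, ME = 1.645 × 0.03846 = 0.06327.
p̂₁ − p̂₂ = 0.1546; interval 0.1546 ± 0.06327 gives (0.091, 0.218).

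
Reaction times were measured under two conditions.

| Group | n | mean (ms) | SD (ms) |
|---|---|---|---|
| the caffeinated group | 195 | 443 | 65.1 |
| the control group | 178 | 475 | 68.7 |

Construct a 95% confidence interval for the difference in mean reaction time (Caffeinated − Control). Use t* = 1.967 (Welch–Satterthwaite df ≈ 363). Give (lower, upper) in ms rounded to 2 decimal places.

(-45.66, -18.34)

SE₁ = s₁/√n₁ = 65.1/√195 = 4.6619; SE₂ = 68.7/√178 = 5.1493.
Independent samples, unequal variances: SE_diff = √(SE₁² + SE₂²) = √(21.73331161 + 26.51529049) = 6.9461.
t* = 1.967, so margin of error = 1.967 × 6.9461 = 13.6630.
Difference in means = 443 − 475 = -32.0000.
-32.0000 ± 13.6630 → (-45.66, -18.34).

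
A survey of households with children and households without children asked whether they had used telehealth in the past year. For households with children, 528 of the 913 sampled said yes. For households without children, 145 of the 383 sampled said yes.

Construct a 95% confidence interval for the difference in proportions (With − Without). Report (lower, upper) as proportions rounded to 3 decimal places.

(0.142, 0.258)

Sample proportions: 528/913 = 0.5783, 145/383 = 0.3786.
Each SE is √(p̂(1−p̂)/n): √(0.5783·0.4217/913) = 0.01634 and √(0.3786·0.6214/383) = 0.02478.
SE(p̂₁ − p̂₂) = √(SE₁² + SE₂²) = √(0.0002669956 + 0.0006140484) = 0.02968, since the two samples are independent.
At 95% confidence z* = 1.960; margin = 1.960 × 0.02968 = 0.05817.
The difference is 0.5783 − 0.3786 = 0.1997, so the interval is 0.1997 ± 0.05817 = (0.142, 0.258).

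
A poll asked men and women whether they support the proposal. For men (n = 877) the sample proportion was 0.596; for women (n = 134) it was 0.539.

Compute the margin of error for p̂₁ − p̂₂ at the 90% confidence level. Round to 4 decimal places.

SE₁ = √(p̂₁(1−p̂₁)/n₁) = √(0.5960·0.4040/877) = 0.01657; SE₂ = √(0.5390·0.4610/134) = 0.04306.
Independent samples: SE of the difference = √(SE₁² + SE₂²) = √(0.0002745649 + 0.0018541636) = 0.04614.
z* for 90% confidence is 1.645, so the margin of error is 1.645 × 0.04614 = 0.07590.

0.0759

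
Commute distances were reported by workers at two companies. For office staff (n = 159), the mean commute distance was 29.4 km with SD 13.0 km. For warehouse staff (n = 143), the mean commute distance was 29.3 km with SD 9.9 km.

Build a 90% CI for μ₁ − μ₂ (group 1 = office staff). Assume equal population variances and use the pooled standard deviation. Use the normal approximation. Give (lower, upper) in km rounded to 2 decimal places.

s_p = √[((n₁−1)s₁² + (n₂−1)s₂²)/(n₁+n₂−2)] = √[(158·13.0² + 142·9.9²)/300] = 11.6361.
SE = 11.6361·√(1/159 + 1/143) = 1.3410.
With z* = 1.645, margin = 1.645 × 1.3410 = 2.2059.
x̄₁ − x̄₂ = 29.4 − 29.3 = 0.1000; interval 0.1000 ± 2.2059 = (-2.11, 2.31).

(-2.11, 2.31)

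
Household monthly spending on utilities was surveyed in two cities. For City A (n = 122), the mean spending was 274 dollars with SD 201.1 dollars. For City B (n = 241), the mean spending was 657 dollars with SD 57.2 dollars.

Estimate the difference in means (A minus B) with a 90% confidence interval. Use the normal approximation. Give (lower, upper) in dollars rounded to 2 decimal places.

Standard errors of each mean: 201.1/√122 = 18.2067 and 57.2/√241 = 3.6846.
SE(x̄₁ − x̄₂) = √(18.2067² + 3.6846²) = 18.5758 for independent samples with unequal variances.
With z* = 1.645, the margin is 1.645 × 18.5758 = 30.5572.
x̄₁ − x̄₂ = 274 − 657 = -383.0000; the interval is -383.0000 ± 30.5572 = (-413.56, -352.44).

(-413.56, -352.44)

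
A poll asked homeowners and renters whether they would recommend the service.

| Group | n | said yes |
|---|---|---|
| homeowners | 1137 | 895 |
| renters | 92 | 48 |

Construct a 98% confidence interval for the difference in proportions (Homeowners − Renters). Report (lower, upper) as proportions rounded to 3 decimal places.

Sample proportions: 895/1137 = 0.7872, 48/92 = 0.5217.
Each SE is √(p̂(1−p̂)/n): √(0.7872·0.2128/1137) = 0.01214 and √(0.5217·0.4783/92) = 0.05208.
SE(p̂₁ − p̂₂) = √(SE₁² + SE₂²) = √(0.0001473796 + 0.0027123264) = 0.05348, since the two samples are independent.
At 98% confidence z* = 2.326; margin = 2.326 × 0.05348 = 0.12439.
The difference is 0.7872 − 0.5217 = 0.2655, so the interval is 0.2655 ± 0.12439 = (0.141, 0.390).

(0.141, 0.390)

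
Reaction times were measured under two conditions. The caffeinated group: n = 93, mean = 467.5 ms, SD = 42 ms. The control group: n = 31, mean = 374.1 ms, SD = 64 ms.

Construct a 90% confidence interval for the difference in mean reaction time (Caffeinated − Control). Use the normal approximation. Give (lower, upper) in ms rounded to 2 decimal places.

(73.18, 113.62)

SE₁ = s₁/√n₁ = 42/√93 = 4.3552; SE₂ = 64/√31 = 11.4947.
Independent samples, unequal variances: SE_diff = √(SE₁² + SE₂²) = √(18.96776704 + 132.12812809) = 12.2921.
z* = 1.645, so margin of error = 1.645 × 12.2921 = 20.2205.
Difference in means = 467.5 − 374.1 = 93.4000.
93.4000 ± 20.2205 → (73.18, 113.62).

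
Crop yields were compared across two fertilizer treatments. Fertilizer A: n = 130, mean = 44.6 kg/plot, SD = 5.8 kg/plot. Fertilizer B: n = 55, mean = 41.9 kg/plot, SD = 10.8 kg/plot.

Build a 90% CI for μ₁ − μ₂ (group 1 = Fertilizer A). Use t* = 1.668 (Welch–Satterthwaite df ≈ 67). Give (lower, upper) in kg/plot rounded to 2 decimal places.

Per-group SEs: s₁/√n₁ = 5.8/√130 = 0.5087, s₂/√n₂ = 10.8/√55 = 1.4563.
Unpooled SE of the difference: √(0.25877569 + 2.12080969) = 1.5426.
Margin of error = t* · SE = 1.668 × 1.5426 = 2.5731.
x̄₁ − x̄₂ = 44.6 − 41.9 = 2.7000.
CI: 2.7000 ± 2.5731 = (0.13, 5.27).

(0.13, 5.27)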